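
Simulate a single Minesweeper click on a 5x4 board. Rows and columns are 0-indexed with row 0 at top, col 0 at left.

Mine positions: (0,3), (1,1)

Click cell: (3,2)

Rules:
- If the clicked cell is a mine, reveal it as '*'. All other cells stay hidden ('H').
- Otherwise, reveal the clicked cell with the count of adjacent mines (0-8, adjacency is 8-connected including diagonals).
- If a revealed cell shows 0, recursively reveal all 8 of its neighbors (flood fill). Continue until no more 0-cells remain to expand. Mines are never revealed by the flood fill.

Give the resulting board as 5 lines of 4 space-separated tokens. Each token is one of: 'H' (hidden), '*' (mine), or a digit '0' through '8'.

H H H H
H H 2 1
1 1 1 0
0 0 0 0
0 0 0 0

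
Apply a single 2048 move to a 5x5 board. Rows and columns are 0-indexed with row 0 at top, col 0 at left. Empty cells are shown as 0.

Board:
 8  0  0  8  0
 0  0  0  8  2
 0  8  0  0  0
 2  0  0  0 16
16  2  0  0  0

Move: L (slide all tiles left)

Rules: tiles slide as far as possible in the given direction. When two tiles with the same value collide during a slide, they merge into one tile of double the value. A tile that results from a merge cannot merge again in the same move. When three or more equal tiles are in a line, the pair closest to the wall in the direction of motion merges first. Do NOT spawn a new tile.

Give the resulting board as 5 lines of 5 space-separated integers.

Answer: 16  0  0  0  0
 8  2  0  0  0
 8  0  0  0  0
 2 16  0  0  0
16  2  0  0  0

Derivation:
Slide left:
row 0: [8, 0, 0, 8, 0] -> [16, 0, 0, 0, 0]
row 1: [0, 0, 0, 8, 2] -> [8, 2, 0, 0, 0]
row 2: [0, 8, 0, 0, 0] -> [8, 0, 0, 0, 0]
row 3: [2, 0, 0, 0, 16] -> [2, 16, 0, 0, 0]
row 4: [16, 2, 0, 0, 0] -> [16, 2, 0, 0, 0]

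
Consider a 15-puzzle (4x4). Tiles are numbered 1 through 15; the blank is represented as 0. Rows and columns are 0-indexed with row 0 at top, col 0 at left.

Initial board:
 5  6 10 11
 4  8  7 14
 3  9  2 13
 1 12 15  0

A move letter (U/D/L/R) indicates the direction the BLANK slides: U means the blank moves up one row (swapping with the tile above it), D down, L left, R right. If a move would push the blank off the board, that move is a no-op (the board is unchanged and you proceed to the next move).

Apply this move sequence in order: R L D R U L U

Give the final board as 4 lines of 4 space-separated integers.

After move 1 (R):
 5  6 10 11
 4  8  7 14
 3  9  2 13
 1 12 15  0

After move 2 (L):
 5  6 10 11
 4  8  7 14
 3  9  2 13
 1 12  0 15

After move 3 (D):
 5  6 10 11
 4  8  7 14
 3  9  2 13
 1 12  0 15

After move 4 (R):
 5  6 10 11
 4  8  7 14
 3  9  2 13
 1 12 15  0

After move 5 (U):
 5  6 10 11
 4  8  7 14
 3  9  2  0
 1 12 15 13

After move 6 (L):
 5  6 10 11
 4  8  7 14
 3  9  0  2
 1 12 15 13

After move 7 (U):
 5  6 10 11
 4  8  0 14
 3  9  7  2
 1 12 15 13

Answer:  5  6 10 11
 4  8  0 14
 3  9  7  2
 1 12 15 13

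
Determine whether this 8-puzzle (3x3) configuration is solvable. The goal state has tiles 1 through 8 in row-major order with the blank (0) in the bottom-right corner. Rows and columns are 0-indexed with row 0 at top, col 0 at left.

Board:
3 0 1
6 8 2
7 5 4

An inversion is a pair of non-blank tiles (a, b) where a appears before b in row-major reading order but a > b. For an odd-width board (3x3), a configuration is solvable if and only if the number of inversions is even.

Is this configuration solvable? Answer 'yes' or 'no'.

Answer: yes

Derivation:
Inversions (pairs i<j in row-major order where tile[i] > tile[j] > 0): 12
12 is even, so the puzzle is solvable.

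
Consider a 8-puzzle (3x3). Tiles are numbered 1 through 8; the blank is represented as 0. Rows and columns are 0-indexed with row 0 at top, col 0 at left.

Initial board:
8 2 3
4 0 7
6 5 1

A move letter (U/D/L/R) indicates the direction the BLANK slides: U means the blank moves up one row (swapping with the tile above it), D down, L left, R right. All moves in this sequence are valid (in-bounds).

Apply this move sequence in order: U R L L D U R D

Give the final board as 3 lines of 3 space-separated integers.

Answer: 8 2 3
4 0 7
6 5 1

Derivation:
After move 1 (U):
8 0 3
4 2 7
6 5 1

After move 2 (R):
8 3 0
4 2 7
6 5 1

After move 3 (L):
8 0 3
4 2 7
6 5 1

After move 4 (L):
0 8 3
4 2 7
6 5 1

After move 5 (D):
4 8 3
0 2 7
6 5 1

After move 6 (U):
0 8 3
4 2 7
6 5 1

After move 7 (R):
8 0 3
4 2 7
6 5 1

After move 8 (D):
8 2 3
4 0 7
6 5 1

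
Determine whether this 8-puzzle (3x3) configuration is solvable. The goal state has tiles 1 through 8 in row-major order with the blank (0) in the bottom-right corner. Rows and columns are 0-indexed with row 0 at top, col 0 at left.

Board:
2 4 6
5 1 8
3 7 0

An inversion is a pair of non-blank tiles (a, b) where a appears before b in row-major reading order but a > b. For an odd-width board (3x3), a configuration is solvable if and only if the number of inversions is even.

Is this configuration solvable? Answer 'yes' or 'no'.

Answer: yes

Derivation:
Inversions (pairs i<j in row-major order where tile[i] > tile[j] > 0): 10
10 is even, so the puzzle is solvable.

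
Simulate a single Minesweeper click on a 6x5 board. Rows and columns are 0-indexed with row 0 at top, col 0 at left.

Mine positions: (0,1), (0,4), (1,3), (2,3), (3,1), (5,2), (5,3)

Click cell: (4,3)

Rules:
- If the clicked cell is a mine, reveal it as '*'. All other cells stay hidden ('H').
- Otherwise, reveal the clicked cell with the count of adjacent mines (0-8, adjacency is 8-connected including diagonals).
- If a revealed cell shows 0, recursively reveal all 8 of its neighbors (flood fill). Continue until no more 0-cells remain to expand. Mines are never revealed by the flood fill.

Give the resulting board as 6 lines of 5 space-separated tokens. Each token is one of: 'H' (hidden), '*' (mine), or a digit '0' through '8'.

H H H H H
H H H H H
H H H H H
H H H H H
H H H 2 H
H H H H H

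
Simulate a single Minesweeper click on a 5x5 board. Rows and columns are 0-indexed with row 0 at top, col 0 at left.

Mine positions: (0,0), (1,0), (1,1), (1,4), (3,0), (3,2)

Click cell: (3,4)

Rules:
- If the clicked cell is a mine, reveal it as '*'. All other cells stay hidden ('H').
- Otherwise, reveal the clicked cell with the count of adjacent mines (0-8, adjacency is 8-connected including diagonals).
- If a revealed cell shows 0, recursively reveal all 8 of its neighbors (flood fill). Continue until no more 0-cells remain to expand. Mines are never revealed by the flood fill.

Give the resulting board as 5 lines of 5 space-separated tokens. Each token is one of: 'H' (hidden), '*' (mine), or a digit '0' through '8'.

H H H H H
H H H H H
H H H 2 1
H H H 1 0
H H H 1 0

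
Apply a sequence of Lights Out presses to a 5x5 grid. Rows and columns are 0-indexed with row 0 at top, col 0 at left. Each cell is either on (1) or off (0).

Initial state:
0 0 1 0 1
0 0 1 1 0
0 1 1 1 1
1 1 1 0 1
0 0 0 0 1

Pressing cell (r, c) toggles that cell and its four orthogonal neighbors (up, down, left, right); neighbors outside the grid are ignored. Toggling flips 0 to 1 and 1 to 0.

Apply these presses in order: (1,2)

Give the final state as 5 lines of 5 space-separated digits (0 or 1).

Answer: 0 0 0 0 1
0 1 0 0 0
0 1 0 1 1
1 1 1 0 1
0 0 0 0 1

Derivation:
After press 1 at (1,2):
0 0 0 0 1
0 1 0 0 0
0 1 0 1 1
1 1 1 0 1
0 0 0 0 1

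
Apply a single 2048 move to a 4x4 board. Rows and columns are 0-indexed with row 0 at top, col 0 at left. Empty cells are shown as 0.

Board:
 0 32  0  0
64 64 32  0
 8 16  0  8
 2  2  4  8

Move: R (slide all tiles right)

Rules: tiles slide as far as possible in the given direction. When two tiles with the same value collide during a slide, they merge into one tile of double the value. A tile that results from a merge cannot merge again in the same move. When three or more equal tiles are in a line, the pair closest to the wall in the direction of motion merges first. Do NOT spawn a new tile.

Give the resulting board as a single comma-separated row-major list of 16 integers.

Answer: 0, 0, 0, 32, 0, 0, 128, 32, 0, 8, 16, 8, 0, 4, 4, 8

Derivation:
Slide right:
row 0: [0, 32, 0, 0] -> [0, 0, 0, 32]
row 1: [64, 64, 32, 0] -> [0, 0, 128, 32]
row 2: [8, 16, 0, 8] -> [0, 8, 16, 8]
row 3: [2, 2, 4, 8] -> [0, 4, 4, 8]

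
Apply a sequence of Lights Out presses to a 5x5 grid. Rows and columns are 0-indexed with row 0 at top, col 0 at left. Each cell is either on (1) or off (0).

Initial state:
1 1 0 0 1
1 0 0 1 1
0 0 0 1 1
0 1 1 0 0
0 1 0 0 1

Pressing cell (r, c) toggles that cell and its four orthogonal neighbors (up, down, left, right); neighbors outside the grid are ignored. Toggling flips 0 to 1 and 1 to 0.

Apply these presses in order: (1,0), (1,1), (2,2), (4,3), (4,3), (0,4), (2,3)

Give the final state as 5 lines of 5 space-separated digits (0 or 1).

Answer: 0 0 0 1 0
1 0 0 0 0
1 0 0 1 0
0 1 0 1 0
0 1 0 0 1

Derivation:
After press 1 at (1,0):
0 1 0 0 1
0 1 0 1 1
1 0 0 1 1
0 1 1 0 0
0 1 0 0 1

After press 2 at (1,1):
0 0 0 0 1
1 0 1 1 1
1 1 0 1 1
0 1 1 0 0
0 1 0 0 1

After press 3 at (2,2):
0 0 0 0 1
1 0 0 1 1
1 0 1 0 1
0 1 0 0 0
0 1 0 0 1

After press 4 at (4,3):
0 0 0 0 1
1 0 0 1 1
1 0 1 0 1
0 1 0 1 0
0 1 1 1 0

After press 5 at (4,3):
0 0 0 0 1
1 0 0 1 1
1 0 1 0 1
0 1 0 0 0
0 1 0 0 1

After press 6 at (0,4):
0 0 0 1 0
1 0 0 1 0
1 0 1 0 1
0 1 0 0 0
0 1 0 0 1

After press 7 at (2,3):
0 0 0 1 0
1 0 0 0 0
1 0 0 1 0
0 1 0 1 0
0 1 0 0 1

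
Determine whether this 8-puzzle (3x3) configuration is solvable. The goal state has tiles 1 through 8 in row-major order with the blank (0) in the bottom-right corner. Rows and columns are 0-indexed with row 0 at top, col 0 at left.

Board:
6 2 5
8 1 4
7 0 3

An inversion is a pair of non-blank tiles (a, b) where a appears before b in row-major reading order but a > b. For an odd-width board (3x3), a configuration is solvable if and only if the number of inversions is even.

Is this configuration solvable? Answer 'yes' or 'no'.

Inversions (pairs i<j in row-major order where tile[i] > tile[j] > 0): 15
15 is odd, so the puzzle is not solvable.

Answer: no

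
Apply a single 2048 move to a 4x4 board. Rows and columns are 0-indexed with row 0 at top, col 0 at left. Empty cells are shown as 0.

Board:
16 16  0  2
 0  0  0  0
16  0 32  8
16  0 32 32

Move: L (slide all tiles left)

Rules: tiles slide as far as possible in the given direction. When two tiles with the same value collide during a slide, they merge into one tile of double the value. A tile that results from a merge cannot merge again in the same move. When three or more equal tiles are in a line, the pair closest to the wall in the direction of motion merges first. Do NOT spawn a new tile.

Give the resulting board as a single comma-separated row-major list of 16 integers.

Slide left:
row 0: [16, 16, 0, 2] -> [32, 2, 0, 0]
row 1: [0, 0, 0, 0] -> [0, 0, 0, 0]
row 2: [16, 0, 32, 8] -> [16, 32, 8, 0]
row 3: [16, 0, 32, 32] -> [16, 64, 0, 0]

Answer: 32, 2, 0, 0, 0, 0, 0, 0, 16, 32, 8, 0, 16, 64, 0, 0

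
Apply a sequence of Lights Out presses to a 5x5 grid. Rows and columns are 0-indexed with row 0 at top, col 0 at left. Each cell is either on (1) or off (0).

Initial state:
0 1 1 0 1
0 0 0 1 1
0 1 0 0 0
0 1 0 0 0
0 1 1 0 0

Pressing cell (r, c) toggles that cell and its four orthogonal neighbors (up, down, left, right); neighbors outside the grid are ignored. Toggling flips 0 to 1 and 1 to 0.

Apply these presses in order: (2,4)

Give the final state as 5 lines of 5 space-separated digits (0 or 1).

Answer: 0 1 1 0 1
0 0 0 1 0
0 1 0 1 1
0 1 0 0 1
0 1 1 0 0

Derivation:
After press 1 at (2,4):
0 1 1 0 1
0 0 0 1 0
0 1 0 1 1
0 1 0 0 1
0 1 1 0 0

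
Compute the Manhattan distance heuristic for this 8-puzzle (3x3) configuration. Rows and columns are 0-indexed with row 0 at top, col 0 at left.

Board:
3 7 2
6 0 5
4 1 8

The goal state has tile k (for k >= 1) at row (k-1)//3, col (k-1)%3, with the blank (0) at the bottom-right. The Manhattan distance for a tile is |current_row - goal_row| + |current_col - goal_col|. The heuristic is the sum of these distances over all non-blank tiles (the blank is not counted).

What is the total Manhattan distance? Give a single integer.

Answer: 14

Derivation:
Tile 3: at (0,0), goal (0,2), distance |0-0|+|0-2| = 2
Tile 7: at (0,1), goal (2,0), distance |0-2|+|1-0| = 3
Tile 2: at (0,2), goal (0,1), distance |0-0|+|2-1| = 1
Tile 6: at (1,0), goal (1,2), distance |1-1|+|0-2| = 2
Tile 5: at (1,2), goal (1,1), distance |1-1|+|2-1| = 1
Tile 4: at (2,0), goal (1,0), distance |2-1|+|0-0| = 1
Tile 1: at (2,1), goal (0,0), distance |2-0|+|1-0| = 3
Tile 8: at (2,2), goal (2,1), distance |2-2|+|2-1| = 1
Sum: 2 + 3 + 1 + 2 + 1 + 1 + 3 + 1 = 14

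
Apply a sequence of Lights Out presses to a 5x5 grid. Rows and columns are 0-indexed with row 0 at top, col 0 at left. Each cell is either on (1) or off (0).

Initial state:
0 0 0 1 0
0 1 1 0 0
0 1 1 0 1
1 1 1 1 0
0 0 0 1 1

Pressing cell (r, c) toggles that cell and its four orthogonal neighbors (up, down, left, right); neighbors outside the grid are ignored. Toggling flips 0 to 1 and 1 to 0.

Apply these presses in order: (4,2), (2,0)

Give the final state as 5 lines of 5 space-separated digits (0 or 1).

Answer: 0 0 0 1 0
1 1 1 0 0
1 0 1 0 1
0 1 0 1 0
0 1 1 0 1

Derivation:
After press 1 at (4,2):
0 0 0 1 0
0 1 1 0 0
0 1 1 0 1
1 1 0 1 0
0 1 1 0 1

After press 2 at (2,0):
0 0 0 1 0
1 1 1 0 0
1 0 1 0 1
0 1 0 1 0
0 1 1 0 1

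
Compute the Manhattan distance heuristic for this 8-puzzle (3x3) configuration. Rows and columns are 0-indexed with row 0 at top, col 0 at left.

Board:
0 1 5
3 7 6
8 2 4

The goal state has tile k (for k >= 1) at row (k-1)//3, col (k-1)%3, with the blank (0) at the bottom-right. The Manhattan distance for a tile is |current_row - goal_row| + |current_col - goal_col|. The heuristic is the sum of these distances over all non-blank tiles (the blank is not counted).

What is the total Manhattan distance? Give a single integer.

Answer: 14

Derivation:
Tile 1: at (0,1), goal (0,0), distance |0-0|+|1-0| = 1
Tile 5: at (0,2), goal (1,1), distance |0-1|+|2-1| = 2
Tile 3: at (1,0), goal (0,2), distance |1-0|+|0-2| = 3
Tile 7: at (1,1), goal (2,0), distance |1-2|+|1-0| = 2
Tile 6: at (1,2), goal (1,2), distance |1-1|+|2-2| = 0
Tile 8: at (2,0), goal (2,1), distance |2-2|+|0-1| = 1
Tile 2: at (2,1), goal (0,1), distance |2-0|+|1-1| = 2
Tile 4: at (2,2), goal (1,0), distance |2-1|+|2-0| = 3
Sum: 1 + 2 + 3 + 2 + 0 + 1 + 2 + 3 = 14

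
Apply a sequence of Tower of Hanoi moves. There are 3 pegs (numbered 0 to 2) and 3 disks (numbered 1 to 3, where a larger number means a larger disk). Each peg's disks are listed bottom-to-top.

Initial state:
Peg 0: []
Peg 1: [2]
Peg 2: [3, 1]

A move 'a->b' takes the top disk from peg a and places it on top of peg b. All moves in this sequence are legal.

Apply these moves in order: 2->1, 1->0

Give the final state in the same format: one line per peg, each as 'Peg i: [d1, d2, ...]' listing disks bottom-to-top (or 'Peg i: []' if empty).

After move 1 (2->1):
Peg 0: []
Peg 1: [2, 1]
Peg 2: [3]

After move 2 (1->0):
Peg 0: [1]
Peg 1: [2]
Peg 2: [3]

Answer: Peg 0: [1]
Peg 1: [2]
Peg 2: [3]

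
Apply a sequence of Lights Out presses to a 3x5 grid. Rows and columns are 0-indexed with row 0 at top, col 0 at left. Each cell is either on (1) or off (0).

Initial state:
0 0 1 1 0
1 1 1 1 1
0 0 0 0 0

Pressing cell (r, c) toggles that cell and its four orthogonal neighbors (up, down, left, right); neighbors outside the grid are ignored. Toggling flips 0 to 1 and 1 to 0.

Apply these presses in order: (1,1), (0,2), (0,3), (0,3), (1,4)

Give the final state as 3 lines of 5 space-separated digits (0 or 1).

Answer: 0 0 0 0 1
0 0 1 0 0
0 1 0 0 1

Derivation:
After press 1 at (1,1):
0 1 1 1 0
0 0 0 1 1
0 1 0 0 0

After press 2 at (0,2):
0 0 0 0 0
0 0 1 1 1
0 1 0 0 0

After press 3 at (0,3):
0 0 1 1 1
0 0 1 0 1
0 1 0 0 0

After press 4 at (0,3):
0 0 0 0 0
0 0 1 1 1
0 1 0 0 0

After press 5 at (1,4):
0 0 0 0 1
0 0 1 0 0
0 1 0 0 1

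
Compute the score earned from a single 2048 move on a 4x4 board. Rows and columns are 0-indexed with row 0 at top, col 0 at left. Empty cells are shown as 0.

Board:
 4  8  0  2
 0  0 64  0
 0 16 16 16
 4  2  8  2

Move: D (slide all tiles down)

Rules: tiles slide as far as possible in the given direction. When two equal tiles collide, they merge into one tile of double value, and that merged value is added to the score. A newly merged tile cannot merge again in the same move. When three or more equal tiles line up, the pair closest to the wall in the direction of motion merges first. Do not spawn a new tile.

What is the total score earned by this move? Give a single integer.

Answer: 8

Derivation:
Slide down:
col 0: [4, 0, 0, 4] -> [0, 0, 0, 8]  score +8 (running 8)
col 1: [8, 0, 16, 2] -> [0, 8, 16, 2]  score +0 (running 8)
col 2: [0, 64, 16, 8] -> [0, 64, 16, 8]  score +0 (running 8)
col 3: [2, 0, 16, 2] -> [0, 2, 16, 2]  score +0 (running 8)
Board after move:
 0  0  0  0
 0  8 64  2
 0 16 16 16
 8  2  8  2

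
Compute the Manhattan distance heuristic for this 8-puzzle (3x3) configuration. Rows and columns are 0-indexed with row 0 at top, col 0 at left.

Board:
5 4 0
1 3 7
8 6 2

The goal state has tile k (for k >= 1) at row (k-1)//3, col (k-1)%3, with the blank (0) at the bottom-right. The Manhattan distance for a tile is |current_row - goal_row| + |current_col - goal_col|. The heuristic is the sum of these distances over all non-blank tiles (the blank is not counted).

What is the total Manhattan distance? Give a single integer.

Answer: 16

Derivation:
Tile 5: at (0,0), goal (1,1), distance |0-1|+|0-1| = 2
Tile 4: at (0,1), goal (1,0), distance |0-1|+|1-0| = 2
Tile 1: at (1,0), goal (0,0), distance |1-0|+|0-0| = 1
Tile 3: at (1,1), goal (0,2), distance |1-0|+|1-2| = 2
Tile 7: at (1,2), goal (2,0), distance |1-2|+|2-0| = 3
Tile 8: at (2,0), goal (2,1), distance |2-2|+|0-1| = 1
Tile 6: at (2,1), goal (1,2), distance |2-1|+|1-2| = 2
Tile 2: at (2,2), goal (0,1), distance |2-0|+|2-1| = 3
Sum: 2 + 2 + 1 + 2 + 3 + 1 + 2 + 3 = 16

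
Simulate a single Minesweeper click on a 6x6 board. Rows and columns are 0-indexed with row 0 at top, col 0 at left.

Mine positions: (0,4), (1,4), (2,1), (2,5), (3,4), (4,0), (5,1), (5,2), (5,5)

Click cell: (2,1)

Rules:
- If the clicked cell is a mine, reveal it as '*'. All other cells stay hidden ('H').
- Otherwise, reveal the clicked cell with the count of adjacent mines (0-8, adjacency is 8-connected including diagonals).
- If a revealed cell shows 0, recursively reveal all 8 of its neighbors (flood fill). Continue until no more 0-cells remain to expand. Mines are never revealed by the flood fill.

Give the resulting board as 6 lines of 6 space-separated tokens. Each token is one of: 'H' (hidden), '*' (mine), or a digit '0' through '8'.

H H H H H H
H H H H H H
H * H H H H
H H H H H H
H H H H H H
H H H H H H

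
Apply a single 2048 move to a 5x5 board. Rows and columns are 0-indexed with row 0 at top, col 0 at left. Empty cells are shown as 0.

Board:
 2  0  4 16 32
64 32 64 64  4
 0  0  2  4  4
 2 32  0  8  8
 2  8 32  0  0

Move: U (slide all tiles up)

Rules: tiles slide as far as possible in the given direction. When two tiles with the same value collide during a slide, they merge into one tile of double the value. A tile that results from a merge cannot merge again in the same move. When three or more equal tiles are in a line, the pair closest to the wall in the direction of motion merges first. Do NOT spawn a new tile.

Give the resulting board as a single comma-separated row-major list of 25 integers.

Answer: 2, 64, 4, 16, 32, 64, 8, 64, 64, 8, 4, 0, 2, 4, 8, 0, 0, 32, 8, 0, 0, 0, 0, 0, 0

Derivation:
Slide up:
col 0: [2, 64, 0, 2, 2] -> [2, 64, 4, 0, 0]
col 1: [0, 32, 0, 32, 8] -> [64, 8, 0, 0, 0]
col 2: [4, 64, 2, 0, 32] -> [4, 64, 2, 32, 0]
col 3: [16, 64, 4, 8, 0] -> [16, 64, 4, 8, 0]
col 4: [32, 4, 4, 8, 0] -> [32, 8, 8, 0, 0]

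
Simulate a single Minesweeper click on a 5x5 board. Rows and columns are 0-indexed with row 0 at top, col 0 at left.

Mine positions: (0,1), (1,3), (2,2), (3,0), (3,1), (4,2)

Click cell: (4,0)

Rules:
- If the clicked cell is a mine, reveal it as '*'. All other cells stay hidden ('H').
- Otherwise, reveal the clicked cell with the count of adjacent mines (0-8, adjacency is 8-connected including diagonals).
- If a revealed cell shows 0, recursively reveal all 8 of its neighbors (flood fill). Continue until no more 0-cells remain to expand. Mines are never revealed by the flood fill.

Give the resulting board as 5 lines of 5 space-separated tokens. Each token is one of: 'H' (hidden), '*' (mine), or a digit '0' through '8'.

H H H H H
H H H H H
H H H H H
H H H H H
2 H H H H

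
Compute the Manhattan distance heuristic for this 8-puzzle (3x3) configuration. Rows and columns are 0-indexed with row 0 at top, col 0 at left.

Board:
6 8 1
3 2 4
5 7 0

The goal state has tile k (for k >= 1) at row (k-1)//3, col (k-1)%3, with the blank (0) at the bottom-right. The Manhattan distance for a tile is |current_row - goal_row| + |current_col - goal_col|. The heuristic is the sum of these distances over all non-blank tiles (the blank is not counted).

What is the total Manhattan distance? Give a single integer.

Tile 6: at (0,0), goal (1,2), distance |0-1|+|0-2| = 3
Tile 8: at (0,1), goal (2,1), distance |0-2|+|1-1| = 2
Tile 1: at (0,2), goal (0,0), distance |0-0|+|2-0| = 2
Tile 3: at (1,0), goal (0,2), distance |1-0|+|0-2| = 3
Tile 2: at (1,1), goal (0,1), distance |1-0|+|1-1| = 1
Tile 4: at (1,2), goal (1,0), distance |1-1|+|2-0| = 2
Tile 5: at (2,0), goal (1,1), distance |2-1|+|0-1| = 2
Tile 7: at (2,1), goal (2,0), distance |2-2|+|1-0| = 1
Sum: 3 + 2 + 2 + 3 + 1 + 2 + 2 + 1 = 16

Answer: 16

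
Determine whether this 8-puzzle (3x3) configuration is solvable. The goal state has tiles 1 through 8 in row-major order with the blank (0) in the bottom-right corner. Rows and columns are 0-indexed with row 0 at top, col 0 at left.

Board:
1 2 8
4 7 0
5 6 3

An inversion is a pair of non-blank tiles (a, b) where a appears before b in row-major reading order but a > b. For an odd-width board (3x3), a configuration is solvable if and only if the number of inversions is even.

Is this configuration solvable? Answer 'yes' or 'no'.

Answer: no

Derivation:
Inversions (pairs i<j in row-major order where tile[i] > tile[j] > 0): 11
11 is odd, so the puzzle is not solvable.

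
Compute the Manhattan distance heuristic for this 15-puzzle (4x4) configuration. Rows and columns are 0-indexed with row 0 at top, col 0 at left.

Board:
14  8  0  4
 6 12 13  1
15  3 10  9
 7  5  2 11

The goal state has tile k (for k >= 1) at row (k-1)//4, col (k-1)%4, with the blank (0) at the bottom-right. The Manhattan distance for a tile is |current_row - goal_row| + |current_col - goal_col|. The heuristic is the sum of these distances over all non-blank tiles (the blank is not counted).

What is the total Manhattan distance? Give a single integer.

Answer: 42

Derivation:
Tile 14: at (0,0), goal (3,1), distance |0-3|+|0-1| = 4
Tile 8: at (0,1), goal (1,3), distance |0-1|+|1-3| = 3
Tile 4: at (0,3), goal (0,3), distance |0-0|+|3-3| = 0
Tile 6: at (1,0), goal (1,1), distance |1-1|+|0-1| = 1
Tile 12: at (1,1), goal (2,3), distance |1-2|+|1-3| = 3
Tile 13: at (1,2), goal (3,0), distance |1-3|+|2-0| = 4
Tile 1: at (1,3), goal (0,0), distance |1-0|+|3-0| = 4
Tile 15: at (2,0), goal (3,2), distance |2-3|+|0-2| = 3
Tile 3: at (2,1), goal (0,2), distance |2-0|+|1-2| = 3
Tile 10: at (2,2), goal (2,1), distance |2-2|+|2-1| = 1
Tile 9: at (2,3), goal (2,0), distance |2-2|+|3-0| = 3
Tile 7: at (3,0), goal (1,2), distance |3-1|+|0-2| = 4
Tile 5: at (3,1), goal (1,0), distance |3-1|+|1-0| = 3
Tile 2: at (3,2), goal (0,1), distance |3-0|+|2-1| = 4
Tile 11: at (3,3), goal (2,2), distance |3-2|+|3-2| = 2
Sum: 4 + 3 + 0 + 1 + 3 + 4 + 4 + 3 + 3 + 1 + 3 + 4 + 3 + 4 + 2 = 42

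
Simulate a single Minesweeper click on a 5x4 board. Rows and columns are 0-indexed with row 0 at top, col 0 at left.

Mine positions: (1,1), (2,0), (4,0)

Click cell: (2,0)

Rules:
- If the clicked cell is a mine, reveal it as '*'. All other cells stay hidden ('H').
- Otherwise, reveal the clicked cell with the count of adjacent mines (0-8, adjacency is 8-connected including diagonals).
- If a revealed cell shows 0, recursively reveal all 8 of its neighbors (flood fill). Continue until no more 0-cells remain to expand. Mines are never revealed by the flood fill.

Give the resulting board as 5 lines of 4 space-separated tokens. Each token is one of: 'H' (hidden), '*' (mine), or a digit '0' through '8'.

H H H H
H H H H
* H H H
H H H H
H H H H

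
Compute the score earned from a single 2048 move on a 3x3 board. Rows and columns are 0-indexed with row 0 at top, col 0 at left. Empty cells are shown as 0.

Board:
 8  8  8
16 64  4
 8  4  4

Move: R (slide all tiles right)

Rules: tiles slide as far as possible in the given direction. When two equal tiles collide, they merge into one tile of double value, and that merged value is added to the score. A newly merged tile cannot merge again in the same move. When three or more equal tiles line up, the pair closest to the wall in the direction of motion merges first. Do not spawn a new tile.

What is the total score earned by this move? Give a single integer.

Answer: 24

Derivation:
Slide right:
row 0: [8, 8, 8] -> [0, 8, 16]  score +16 (running 16)
row 1: [16, 64, 4] -> [16, 64, 4]  score +0 (running 16)
row 2: [8, 4, 4] -> [0, 8, 8]  score +8 (running 24)
Board after move:
 0  8 16
16 64  4
 0  8  8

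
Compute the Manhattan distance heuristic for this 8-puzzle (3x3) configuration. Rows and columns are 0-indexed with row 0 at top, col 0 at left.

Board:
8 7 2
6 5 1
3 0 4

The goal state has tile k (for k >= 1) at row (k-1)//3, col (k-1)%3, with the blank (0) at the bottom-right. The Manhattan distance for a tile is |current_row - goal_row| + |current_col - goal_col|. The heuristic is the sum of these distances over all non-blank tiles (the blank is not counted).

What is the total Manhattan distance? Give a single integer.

Tile 8: at (0,0), goal (2,1), distance |0-2|+|0-1| = 3
Tile 7: at (0,1), goal (2,0), distance |0-2|+|1-0| = 3
Tile 2: at (0,2), goal (0,1), distance |0-0|+|2-1| = 1
Tile 6: at (1,0), goal (1,2), distance |1-1|+|0-2| = 2
Tile 5: at (1,1), goal (1,1), distance |1-1|+|1-1| = 0
Tile 1: at (1,2), goal (0,0), distance |1-0|+|2-0| = 3
Tile 3: at (2,0), goal (0,2), distance |2-0|+|0-2| = 4
Tile 4: at (2,2), goal (1,0), distance |2-1|+|2-0| = 3
Sum: 3 + 3 + 1 + 2 + 0 + 3 + 4 + 3 = 19

Answer: 19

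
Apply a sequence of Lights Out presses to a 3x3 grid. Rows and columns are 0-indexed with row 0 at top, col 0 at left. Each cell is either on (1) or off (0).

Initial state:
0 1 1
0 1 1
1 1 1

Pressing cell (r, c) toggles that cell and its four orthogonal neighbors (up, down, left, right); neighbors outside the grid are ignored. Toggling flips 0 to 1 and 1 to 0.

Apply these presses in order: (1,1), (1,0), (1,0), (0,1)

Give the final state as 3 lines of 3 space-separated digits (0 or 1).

After press 1 at (1,1):
0 0 1
1 0 0
1 0 1

After press 2 at (1,0):
1 0 1
0 1 0
0 0 1

After press 3 at (1,0):
0 0 1
1 0 0
1 0 1

After press 4 at (0,1):
1 1 0
1 1 0
1 0 1

Answer: 1 1 0
1 1 0
1 0 1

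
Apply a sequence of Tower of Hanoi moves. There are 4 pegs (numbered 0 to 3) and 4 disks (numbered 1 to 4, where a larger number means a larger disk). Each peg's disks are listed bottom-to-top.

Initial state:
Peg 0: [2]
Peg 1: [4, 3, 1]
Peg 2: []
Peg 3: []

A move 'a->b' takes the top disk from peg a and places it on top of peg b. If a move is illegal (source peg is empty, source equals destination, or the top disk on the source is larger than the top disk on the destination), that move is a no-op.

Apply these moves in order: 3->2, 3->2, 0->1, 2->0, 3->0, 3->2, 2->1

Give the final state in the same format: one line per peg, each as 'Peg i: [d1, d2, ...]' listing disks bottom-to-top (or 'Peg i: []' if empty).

After move 1 (3->2):
Peg 0: [2]
Peg 1: [4, 3, 1]
Peg 2: []
Peg 3: []

After move 2 (3->2):
Peg 0: [2]
Peg 1: [4, 3, 1]
Peg 2: []
Peg 3: []

After move 3 (0->1):
Peg 0: [2]
Peg 1: [4, 3, 1]
Peg 2: []
Peg 3: []

After move 4 (2->0):
Peg 0: [2]
Peg 1: [4, 3, 1]
Peg 2: []
Peg 3: []

After move 5 (3->0):
Peg 0: [2]
Peg 1: [4, 3, 1]
Peg 2: []
Peg 3: []

After move 6 (3->2):
Peg 0: [2]
Peg 1: [4, 3, 1]
Peg 2: []
Peg 3: []

After move 7 (2->1):
Peg 0: [2]
Peg 1: [4, 3, 1]
Peg 2: []
Peg 3: []

Answer: Peg 0: [2]
Peg 1: [4, 3, 1]
Peg 2: []
Peg 3: []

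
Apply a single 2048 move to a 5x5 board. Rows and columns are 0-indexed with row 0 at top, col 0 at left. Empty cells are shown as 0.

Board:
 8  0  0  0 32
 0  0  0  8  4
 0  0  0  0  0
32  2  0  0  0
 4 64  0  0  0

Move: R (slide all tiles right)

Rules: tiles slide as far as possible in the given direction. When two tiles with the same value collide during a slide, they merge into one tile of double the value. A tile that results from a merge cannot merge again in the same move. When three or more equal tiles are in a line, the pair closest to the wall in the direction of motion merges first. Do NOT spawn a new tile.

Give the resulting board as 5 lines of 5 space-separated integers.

Slide right:
row 0: [8, 0, 0, 0, 32] -> [0, 0, 0, 8, 32]
row 1: [0, 0, 0, 8, 4] -> [0, 0, 0, 8, 4]
row 2: [0, 0, 0, 0, 0] -> [0, 0, 0, 0, 0]
row 3: [32, 2, 0, 0, 0] -> [0, 0, 0, 32, 2]
row 4: [4, 64, 0, 0, 0] -> [0, 0, 0, 4, 64]

Answer:  0  0  0  8 32
 0  0  0  8  4
 0  0  0  0  0
 0  0  0 32  2
 0  0  0  4 64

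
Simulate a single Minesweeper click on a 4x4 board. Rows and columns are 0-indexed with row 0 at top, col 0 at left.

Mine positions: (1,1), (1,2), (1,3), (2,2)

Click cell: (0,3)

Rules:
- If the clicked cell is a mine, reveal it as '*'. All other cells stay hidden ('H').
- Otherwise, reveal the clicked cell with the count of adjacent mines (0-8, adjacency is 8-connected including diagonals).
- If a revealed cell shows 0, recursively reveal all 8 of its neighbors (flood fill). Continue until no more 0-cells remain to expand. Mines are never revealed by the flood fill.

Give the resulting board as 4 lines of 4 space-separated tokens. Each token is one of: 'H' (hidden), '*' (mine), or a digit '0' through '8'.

H H H 2
H H H H
H H H H
H H H H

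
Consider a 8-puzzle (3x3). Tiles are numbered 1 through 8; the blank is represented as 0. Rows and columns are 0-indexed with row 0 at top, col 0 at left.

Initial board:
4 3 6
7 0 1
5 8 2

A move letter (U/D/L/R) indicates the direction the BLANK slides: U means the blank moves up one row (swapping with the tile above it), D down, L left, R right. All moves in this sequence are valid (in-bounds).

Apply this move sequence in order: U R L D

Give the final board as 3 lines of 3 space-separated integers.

After move 1 (U):
4 0 6
7 3 1
5 8 2

After move 2 (R):
4 6 0
7 3 1
5 8 2

After move 3 (L):
4 0 6
7 3 1
5 8 2

After move 4 (D):
4 3 6
7 0 1
5 8 2

Answer: 4 3 6
7 0 1
5 8 2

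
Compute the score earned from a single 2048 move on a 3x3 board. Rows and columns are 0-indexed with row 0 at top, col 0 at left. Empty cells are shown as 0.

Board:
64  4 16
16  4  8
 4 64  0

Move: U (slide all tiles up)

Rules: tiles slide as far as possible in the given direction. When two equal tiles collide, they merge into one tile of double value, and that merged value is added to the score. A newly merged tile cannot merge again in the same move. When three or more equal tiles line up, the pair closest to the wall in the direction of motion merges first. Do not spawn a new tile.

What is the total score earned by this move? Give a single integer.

Slide up:
col 0: [64, 16, 4] -> [64, 16, 4]  score +0 (running 0)
col 1: [4, 4, 64] -> [8, 64, 0]  score +8 (running 8)
col 2: [16, 8, 0] -> [16, 8, 0]  score +0 (running 8)
Board after move:
64  8 16
16 64  8
 4  0  0

Answer: 8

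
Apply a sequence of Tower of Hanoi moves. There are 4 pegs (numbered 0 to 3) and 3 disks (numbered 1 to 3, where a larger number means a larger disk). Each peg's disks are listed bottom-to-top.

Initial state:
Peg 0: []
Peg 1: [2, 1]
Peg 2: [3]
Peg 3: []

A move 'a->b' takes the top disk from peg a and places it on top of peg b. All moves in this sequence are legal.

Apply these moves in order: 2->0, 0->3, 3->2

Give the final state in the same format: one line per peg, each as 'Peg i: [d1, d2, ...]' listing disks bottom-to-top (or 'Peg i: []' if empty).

Answer: Peg 0: []
Peg 1: [2, 1]
Peg 2: [3]
Peg 3: []

Derivation:
After move 1 (2->0):
Peg 0: [3]
Peg 1: [2, 1]
Peg 2: []
Peg 3: []

After move 2 (0->3):
Peg 0: []
Peg 1: [2, 1]
Peg 2: []
Peg 3: [3]

After move 3 (3->2):
Peg 0: []
Peg 1: [2, 1]
Peg 2: [3]
Peg 3: []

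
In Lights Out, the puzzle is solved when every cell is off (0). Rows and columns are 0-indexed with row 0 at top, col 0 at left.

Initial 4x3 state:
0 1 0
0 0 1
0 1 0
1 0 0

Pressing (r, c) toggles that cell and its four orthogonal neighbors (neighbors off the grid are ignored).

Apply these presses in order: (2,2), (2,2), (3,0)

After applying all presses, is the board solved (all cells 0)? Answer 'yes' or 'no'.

After press 1 at (2,2):
0 1 0
0 0 0
0 0 1
1 0 1

After press 2 at (2,2):
0 1 0
0 0 1
0 1 0
1 0 0

After press 3 at (3,0):
0 1 0
0 0 1
1 1 0
0 1 0

Lights still on: 5

Answer: no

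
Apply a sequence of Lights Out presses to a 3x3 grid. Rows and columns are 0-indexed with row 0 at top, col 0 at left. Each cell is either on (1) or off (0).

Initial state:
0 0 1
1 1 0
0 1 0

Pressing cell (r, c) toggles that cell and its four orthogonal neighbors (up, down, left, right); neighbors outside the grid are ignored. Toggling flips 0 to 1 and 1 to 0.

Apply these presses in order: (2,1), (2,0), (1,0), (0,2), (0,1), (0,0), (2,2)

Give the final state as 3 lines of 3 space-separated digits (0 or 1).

After press 1 at (2,1):
0 0 1
1 0 0
1 0 1

After press 2 at (2,0):
0 0 1
0 0 0
0 1 1

After press 3 at (1,0):
1 0 1
1 1 0
1 1 1

After press 4 at (0,2):
1 1 0
1 1 1
1 1 1

After press 5 at (0,1):
0 0 1
1 0 1
1 1 1

After press 6 at (0,0):
1 1 1
0 0 1
1 1 1

After press 7 at (2,2):
1 1 1
0 0 0
1 0 0

Answer: 1 1 1
0 0 0
1 0 0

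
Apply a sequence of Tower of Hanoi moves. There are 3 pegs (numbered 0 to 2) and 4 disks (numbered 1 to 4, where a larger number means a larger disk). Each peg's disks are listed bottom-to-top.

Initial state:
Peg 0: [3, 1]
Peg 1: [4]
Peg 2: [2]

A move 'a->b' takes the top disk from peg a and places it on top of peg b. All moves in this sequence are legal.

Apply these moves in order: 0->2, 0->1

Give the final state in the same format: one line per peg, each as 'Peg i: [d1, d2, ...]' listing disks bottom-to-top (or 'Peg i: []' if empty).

After move 1 (0->2):
Peg 0: [3]
Peg 1: [4]
Peg 2: [2, 1]

After move 2 (0->1):
Peg 0: []
Peg 1: [4, 3]
Peg 2: [2, 1]

Answer: Peg 0: []
Peg 1: [4, 3]
Peg 2: [2, 1]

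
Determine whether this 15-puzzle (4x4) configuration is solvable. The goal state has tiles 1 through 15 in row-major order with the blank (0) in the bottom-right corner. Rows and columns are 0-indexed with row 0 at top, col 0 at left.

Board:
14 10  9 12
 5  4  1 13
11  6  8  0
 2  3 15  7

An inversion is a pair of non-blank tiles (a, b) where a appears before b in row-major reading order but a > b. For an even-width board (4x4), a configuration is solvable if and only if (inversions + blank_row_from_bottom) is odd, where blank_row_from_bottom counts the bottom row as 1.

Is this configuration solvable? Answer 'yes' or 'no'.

Answer: yes

Derivation:
Inversions: 63
Blank is in row 2 (0-indexed from top), which is row 2 counting from the bottom (bottom = 1).
63 + 2 = 65, which is odd, so the puzzle is solvable.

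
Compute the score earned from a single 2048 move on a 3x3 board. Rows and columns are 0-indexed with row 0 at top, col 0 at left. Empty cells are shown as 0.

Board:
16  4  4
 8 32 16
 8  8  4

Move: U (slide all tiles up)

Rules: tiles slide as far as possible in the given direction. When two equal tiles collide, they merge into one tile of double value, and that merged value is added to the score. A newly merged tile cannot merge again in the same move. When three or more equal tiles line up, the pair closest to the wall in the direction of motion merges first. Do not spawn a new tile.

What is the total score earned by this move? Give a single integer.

Answer: 16

Derivation:
Slide up:
col 0: [16, 8, 8] -> [16, 16, 0]  score +16 (running 16)
col 1: [4, 32, 8] -> [4, 32, 8]  score +0 (running 16)
col 2: [4, 16, 4] -> [4, 16, 4]  score +0 (running 16)
Board after move:
16  4  4
16 32 16
 0  8  4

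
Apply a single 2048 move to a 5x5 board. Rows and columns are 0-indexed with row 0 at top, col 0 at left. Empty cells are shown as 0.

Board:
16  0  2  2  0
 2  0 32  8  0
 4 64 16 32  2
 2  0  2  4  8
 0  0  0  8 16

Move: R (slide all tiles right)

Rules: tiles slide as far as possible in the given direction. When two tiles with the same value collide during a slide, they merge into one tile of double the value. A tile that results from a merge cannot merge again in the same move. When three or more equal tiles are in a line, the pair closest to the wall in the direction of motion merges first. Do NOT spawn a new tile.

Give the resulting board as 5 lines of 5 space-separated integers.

Answer:  0  0  0 16  4
 0  0  2 32  8
 4 64 16 32  2
 0  0  4  4  8
 0  0  0  8 16

Derivation:
Slide right:
row 0: [16, 0, 2, 2, 0] -> [0, 0, 0, 16, 4]
row 1: [2, 0, 32, 8, 0] -> [0, 0, 2, 32, 8]
row 2: [4, 64, 16, 32, 2] -> [4, 64, 16, 32, 2]
row 3: [2, 0, 2, 4, 8] -> [0, 0, 4, 4, 8]
row 4: [0, 0, 0, 8, 16] -> [0, 0, 0, 8, 16]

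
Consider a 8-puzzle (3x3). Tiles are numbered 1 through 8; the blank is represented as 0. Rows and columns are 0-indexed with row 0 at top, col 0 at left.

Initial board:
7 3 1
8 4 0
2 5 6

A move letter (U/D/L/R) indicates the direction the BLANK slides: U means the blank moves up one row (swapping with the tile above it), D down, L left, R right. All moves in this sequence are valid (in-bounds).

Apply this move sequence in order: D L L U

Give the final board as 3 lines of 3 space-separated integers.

Answer: 7 3 1
0 4 6
8 2 5

Derivation:
After move 1 (D):
7 3 1
8 4 6
2 5 0

After move 2 (L):
7 3 1
8 4 6
2 0 5

After move 3 (L):
7 3 1
8 4 6
0 2 5

After move 4 (U):
7 3 1
0 4 6
8 2 5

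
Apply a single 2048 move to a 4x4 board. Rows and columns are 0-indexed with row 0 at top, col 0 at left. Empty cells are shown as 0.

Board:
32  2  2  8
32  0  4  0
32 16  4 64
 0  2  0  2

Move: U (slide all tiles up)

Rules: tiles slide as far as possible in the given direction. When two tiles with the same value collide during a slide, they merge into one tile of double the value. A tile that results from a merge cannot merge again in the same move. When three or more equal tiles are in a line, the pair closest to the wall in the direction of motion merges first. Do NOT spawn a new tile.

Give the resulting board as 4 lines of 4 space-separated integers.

Slide up:
col 0: [32, 32, 32, 0] -> [64, 32, 0, 0]
col 1: [2, 0, 16, 2] -> [2, 16, 2, 0]
col 2: [2, 4, 4, 0] -> [2, 8, 0, 0]
col 3: [8, 0, 64, 2] -> [8, 64, 2, 0]

Answer: 64  2  2  8
32 16  8 64
 0  2  0  2
 0  0  0  0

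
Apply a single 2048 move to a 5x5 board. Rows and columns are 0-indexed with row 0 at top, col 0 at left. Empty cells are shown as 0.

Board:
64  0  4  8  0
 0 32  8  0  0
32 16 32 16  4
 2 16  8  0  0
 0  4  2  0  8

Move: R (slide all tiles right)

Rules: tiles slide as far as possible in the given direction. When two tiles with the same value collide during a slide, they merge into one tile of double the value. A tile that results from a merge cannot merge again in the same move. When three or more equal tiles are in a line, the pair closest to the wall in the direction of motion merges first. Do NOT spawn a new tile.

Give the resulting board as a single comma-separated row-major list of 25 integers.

Answer: 0, 0, 64, 4, 8, 0, 0, 0, 32, 8, 32, 16, 32, 16, 4, 0, 0, 2, 16, 8, 0, 0, 4, 2, 8

Derivation:
Slide right:
row 0: [64, 0, 4, 8, 0] -> [0, 0, 64, 4, 8]
row 1: [0, 32, 8, 0, 0] -> [0, 0, 0, 32, 8]
row 2: [32, 16, 32, 16, 4] -> [32, 16, 32, 16, 4]
row 3: [2, 16, 8, 0, 0] -> [0, 0, 2, 16, 8]
row 4: [0, 4, 2, 0, 8] -> [0, 0, 4, 2, 8]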